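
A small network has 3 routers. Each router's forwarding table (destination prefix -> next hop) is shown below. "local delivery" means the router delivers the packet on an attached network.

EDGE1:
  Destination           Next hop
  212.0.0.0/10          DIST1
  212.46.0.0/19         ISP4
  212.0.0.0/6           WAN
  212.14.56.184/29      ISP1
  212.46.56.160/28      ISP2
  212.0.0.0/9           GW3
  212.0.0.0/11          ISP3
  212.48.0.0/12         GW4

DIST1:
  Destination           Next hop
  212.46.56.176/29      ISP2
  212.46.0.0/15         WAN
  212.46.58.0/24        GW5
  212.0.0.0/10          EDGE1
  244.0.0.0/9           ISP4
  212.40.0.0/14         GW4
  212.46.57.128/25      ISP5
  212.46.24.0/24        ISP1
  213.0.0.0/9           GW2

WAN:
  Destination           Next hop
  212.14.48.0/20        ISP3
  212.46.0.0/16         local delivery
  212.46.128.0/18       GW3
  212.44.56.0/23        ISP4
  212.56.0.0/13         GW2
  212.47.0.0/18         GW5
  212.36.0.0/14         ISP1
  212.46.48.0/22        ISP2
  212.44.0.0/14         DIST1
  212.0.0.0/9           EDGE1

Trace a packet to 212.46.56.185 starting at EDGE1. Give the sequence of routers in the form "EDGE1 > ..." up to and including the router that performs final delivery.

EDGE1 > DIST1 > WAN

At EDGE1: longest match for 212.46.56.185 is 212.0.0.0/10 -> DIST1
At DIST1: longest match for 212.46.56.185 is 212.46.0.0/15 -> WAN
At WAN: longest match for 212.46.56.185 is 212.46.0.0/16 -> local delivery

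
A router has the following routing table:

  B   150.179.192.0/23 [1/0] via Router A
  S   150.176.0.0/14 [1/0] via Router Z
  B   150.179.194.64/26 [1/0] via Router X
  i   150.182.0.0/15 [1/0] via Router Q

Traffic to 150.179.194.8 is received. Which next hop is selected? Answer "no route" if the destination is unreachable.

Routes whose prefix contains 150.179.194.8:
  150.176.0.0/14 (150.176.0.0 - 150.179.255.255) -> Router Z
More-specific entries that do NOT match:
  150.179.194.64/26 (150.179.194.64 - 150.179.194.127) does not contain 150.179.194.8
  150.179.192.0/23 (150.179.192.0 - 150.179.193.255) does not contain 150.179.194.8
  150.182.0.0/15 (150.182.0.0 - 150.183.255.255) does not contain 150.179.194.8
Longest matching prefix is /14 -> next hop Router Z.

Router Z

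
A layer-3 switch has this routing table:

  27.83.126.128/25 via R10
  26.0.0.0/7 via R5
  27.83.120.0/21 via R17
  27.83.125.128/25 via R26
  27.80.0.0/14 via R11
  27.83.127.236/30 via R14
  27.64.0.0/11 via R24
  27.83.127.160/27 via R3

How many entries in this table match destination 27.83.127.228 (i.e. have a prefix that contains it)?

4

Prefixes containing 27.83.127.228:
  26.0.0.0/7 (26.0.0.0 - 27.255.255.255)
  27.64.0.0/11 (27.64.0.0 - 27.95.255.255)
  27.80.0.0/14 (27.80.0.0 - 27.83.255.255)
  27.83.120.0/21 (27.83.120.0 - 27.83.127.255)
Total matching entries: 4.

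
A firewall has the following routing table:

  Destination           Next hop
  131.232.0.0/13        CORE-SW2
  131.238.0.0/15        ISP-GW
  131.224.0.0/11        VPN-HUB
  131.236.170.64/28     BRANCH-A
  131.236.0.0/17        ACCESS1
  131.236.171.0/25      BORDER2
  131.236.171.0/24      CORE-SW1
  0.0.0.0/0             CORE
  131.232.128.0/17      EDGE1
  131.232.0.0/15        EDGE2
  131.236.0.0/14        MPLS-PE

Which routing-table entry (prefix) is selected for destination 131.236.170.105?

Entries matching 131.236.170.105:
  0.0.0.0/0 (default, matches everything)
  131.224.0.0/11 (131.224.0.0 - 131.255.255.255)
  131.232.0.0/13 (131.232.0.0 - 131.239.255.255)
  131.236.0.0/14 (131.236.0.0 - 131.239.255.255)
Most specific is 131.236.0.0/14.

131.236.0.0/14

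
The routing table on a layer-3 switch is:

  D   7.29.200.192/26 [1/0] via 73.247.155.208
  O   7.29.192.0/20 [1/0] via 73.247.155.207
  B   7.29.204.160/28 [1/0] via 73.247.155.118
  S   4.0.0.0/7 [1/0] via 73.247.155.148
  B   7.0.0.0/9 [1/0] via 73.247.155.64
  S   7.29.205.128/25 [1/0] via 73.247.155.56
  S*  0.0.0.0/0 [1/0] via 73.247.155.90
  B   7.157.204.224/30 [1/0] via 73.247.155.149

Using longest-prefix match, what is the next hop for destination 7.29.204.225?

73.247.155.207

Routes whose prefix contains 7.29.204.225:
  0.0.0.0/0 (default, matches everything) -> 73.247.155.90
  7.0.0.0/9 (7.0.0.0 - 7.127.255.255) -> 73.247.155.64
  7.29.192.0/20 (7.29.192.0 - 7.29.207.255) -> 73.247.155.207
More-specific entries that do NOT match:
  7.157.204.224/30 (7.157.204.224 - 7.157.204.227) does not contain 7.29.204.225
  7.29.204.160/28 (7.29.204.160 - 7.29.204.175) does not contain 7.29.204.225
  7.29.200.192/26 (7.29.200.192 - 7.29.200.255) does not contain 7.29.204.225
  7.29.205.128/25 (7.29.205.128 - 7.29.205.255) does not contain 7.29.204.225
Longest matching prefix is /20 -> next hop 73.247.155.207.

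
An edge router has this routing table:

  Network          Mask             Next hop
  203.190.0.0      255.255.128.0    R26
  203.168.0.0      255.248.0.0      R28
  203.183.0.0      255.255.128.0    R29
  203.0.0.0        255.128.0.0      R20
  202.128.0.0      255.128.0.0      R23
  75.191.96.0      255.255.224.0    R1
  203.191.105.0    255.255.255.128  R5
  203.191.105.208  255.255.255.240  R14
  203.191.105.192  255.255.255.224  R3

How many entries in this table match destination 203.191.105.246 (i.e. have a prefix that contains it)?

No listed prefix contains 203.191.105.246.
Total matching entries: 0.

0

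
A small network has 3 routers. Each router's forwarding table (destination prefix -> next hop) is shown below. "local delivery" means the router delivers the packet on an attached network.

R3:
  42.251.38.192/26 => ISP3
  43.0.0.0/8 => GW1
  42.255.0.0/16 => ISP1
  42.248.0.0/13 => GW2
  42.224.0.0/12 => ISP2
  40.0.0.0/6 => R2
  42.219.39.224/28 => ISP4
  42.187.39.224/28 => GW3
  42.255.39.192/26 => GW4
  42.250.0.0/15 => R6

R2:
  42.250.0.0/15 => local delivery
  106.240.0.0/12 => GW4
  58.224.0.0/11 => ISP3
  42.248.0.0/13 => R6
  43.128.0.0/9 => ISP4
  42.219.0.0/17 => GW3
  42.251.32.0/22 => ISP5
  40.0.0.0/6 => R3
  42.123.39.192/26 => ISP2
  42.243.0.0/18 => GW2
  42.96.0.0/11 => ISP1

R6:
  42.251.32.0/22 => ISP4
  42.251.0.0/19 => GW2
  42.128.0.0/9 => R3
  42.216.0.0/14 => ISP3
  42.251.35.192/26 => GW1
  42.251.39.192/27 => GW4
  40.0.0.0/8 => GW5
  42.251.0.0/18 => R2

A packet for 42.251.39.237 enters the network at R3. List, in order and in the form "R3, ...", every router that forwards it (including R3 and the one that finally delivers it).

R3, R6, R2

At R3: longest match for 42.251.39.237 is 42.250.0.0/15 -> R6
At R6: longest match for 42.251.39.237 is 42.251.0.0/18 -> R2
At R2: longest match for 42.251.39.237 is 42.250.0.0/15 -> local delivery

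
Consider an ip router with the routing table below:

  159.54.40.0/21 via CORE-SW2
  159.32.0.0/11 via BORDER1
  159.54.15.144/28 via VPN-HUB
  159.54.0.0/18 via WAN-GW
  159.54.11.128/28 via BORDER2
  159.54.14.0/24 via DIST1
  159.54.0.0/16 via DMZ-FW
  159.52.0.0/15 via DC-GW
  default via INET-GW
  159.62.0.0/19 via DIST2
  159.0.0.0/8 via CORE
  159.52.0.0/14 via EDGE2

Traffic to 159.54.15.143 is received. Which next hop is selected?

WAN-GW

Routes whose prefix contains 159.54.15.143:
  0.0.0.0/0 (default, matches everything) -> INET-GW
  159.0.0.0/8 (159.0.0.0 - 159.255.255.255) -> CORE
  159.32.0.0/11 (159.32.0.0 - 159.63.255.255) -> BORDER1
  159.52.0.0/14 (159.52.0.0 - 159.55.255.255) -> EDGE2
  159.54.0.0/16 (159.54.0.0 - 159.54.255.255) -> DMZ-FW
  159.54.0.0/18 (159.54.0.0 - 159.54.63.255) -> WAN-GW
More-specific entries that do NOT match:
  159.54.15.144/28 (159.54.15.144 - 159.54.15.159) does not contain 159.54.15.143
  159.54.11.128/28 (159.54.11.128 - 159.54.11.143) does not contain 159.54.15.143
  159.54.14.0/24 (159.54.14.0 - 159.54.14.255) does not contain 159.54.15.143
  159.54.40.0/21 (159.54.40.0 - 159.54.47.255) does not contain 159.54.15.143
  159.62.0.0/19 (159.62.0.0 - 159.62.31.255) does not contain 159.54.15.143
Longest matching prefix is /18 -> next hop WAN-GW.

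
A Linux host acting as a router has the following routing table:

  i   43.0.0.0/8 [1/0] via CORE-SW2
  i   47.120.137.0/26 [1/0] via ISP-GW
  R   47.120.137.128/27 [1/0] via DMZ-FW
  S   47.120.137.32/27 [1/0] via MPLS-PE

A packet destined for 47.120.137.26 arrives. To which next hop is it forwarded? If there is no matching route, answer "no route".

Routes whose prefix contains 47.120.137.26:
  47.120.137.0/26 (47.120.137.0 - 47.120.137.63) -> ISP-GW
More-specific entries that do NOT match:
  47.120.137.128/27 (47.120.137.128 - 47.120.137.159) does not contain 47.120.137.26
  47.120.137.32/27 (47.120.137.32 - 47.120.137.63) does not contain 47.120.137.26
Longest matching prefix is /26 -> next hop ISP-GW.

ISP-GW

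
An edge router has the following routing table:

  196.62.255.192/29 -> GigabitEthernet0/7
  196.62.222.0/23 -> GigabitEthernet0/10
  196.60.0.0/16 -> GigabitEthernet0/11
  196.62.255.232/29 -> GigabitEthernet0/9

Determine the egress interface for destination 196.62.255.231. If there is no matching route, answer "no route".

No entry's prefix contains 196.62.255.231; there is no default route.

no route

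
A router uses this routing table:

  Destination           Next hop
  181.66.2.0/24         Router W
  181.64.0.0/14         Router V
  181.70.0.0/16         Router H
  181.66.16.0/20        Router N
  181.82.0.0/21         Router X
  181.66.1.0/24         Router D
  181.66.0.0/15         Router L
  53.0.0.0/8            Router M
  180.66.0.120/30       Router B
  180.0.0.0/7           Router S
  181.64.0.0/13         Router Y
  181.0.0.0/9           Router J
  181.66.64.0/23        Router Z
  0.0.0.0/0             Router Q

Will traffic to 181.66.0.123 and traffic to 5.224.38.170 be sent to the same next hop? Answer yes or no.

no

181.66.0.123: longest match 181.66.0.0/15 -> Router L
5.224.38.170: longest match 0.0.0.0/0 -> Router Q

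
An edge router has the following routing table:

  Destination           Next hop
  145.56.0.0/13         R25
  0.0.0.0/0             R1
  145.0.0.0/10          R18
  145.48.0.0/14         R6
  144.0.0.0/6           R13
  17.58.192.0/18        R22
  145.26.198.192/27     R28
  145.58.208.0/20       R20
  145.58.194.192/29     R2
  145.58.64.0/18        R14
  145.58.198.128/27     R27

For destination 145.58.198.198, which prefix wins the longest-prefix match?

Entries matching 145.58.198.198:
  0.0.0.0/0 (default, matches everything)
  144.0.0.0/6 (144.0.0.0 - 147.255.255.255)
  145.0.0.0/10 (145.0.0.0 - 145.63.255.255)
  145.56.0.0/13 (145.56.0.0 - 145.63.255.255)
Most specific is 145.56.0.0/13.

145.56.0.0/13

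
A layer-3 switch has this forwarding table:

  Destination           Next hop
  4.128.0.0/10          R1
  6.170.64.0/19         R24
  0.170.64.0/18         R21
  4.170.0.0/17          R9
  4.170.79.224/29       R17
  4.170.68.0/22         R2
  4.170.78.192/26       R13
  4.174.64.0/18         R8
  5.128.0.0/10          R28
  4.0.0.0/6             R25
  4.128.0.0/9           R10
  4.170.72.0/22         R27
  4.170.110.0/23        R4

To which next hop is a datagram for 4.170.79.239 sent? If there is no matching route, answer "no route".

Routes whose prefix contains 4.170.79.239:
  4.0.0.0/6 (4.0.0.0 - 7.255.255.255) -> R25
  4.128.0.0/9 (4.128.0.0 - 4.255.255.255) -> R10
  4.128.0.0/10 (4.128.0.0 - 4.191.255.255) -> R1
  4.170.0.0/17 (4.170.0.0 - 4.170.127.255) -> R9
More-specific entries that do NOT match:
  4.170.79.224/29 (4.170.79.224 - 4.170.79.231) does not contain 4.170.79.239
  4.170.78.192/26 (4.170.78.192 - 4.170.78.255) does not contain 4.170.79.239
  4.170.110.0/23 (4.170.110.0 - 4.170.111.255) does not contain 4.170.79.239
  4.170.68.0/22 (4.170.68.0 - 4.170.71.255) does not contain 4.170.79.239
  4.170.72.0/22 (4.170.72.0 - 4.170.75.255) does not contain 4.170.79.239
  6.170.64.0/19 (6.170.64.0 - 6.170.95.255) does not contain 4.170.79.239
  0.170.64.0/18 (0.170.64.0 - 0.170.127.255) does not contain 4.170.79.239
  4.174.64.0/18 (4.174.64.0 - 4.174.127.255) does not contain 4.170.79.239
Longest matching prefix is /17 -> next hop R9.

R9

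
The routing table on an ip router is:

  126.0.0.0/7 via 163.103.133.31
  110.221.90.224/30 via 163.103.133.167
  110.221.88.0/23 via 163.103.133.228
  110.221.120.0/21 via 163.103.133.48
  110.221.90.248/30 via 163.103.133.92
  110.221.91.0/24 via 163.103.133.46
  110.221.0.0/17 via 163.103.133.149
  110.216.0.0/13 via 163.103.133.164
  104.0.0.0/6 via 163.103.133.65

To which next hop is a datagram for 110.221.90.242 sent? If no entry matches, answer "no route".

163.103.133.149

Routes whose prefix contains 110.221.90.242:
  110.216.0.0/13 (110.216.0.0 - 110.223.255.255) -> 163.103.133.164
  110.221.0.0/17 (110.221.0.0 - 110.221.127.255) -> 163.103.133.149
More-specific entries that do NOT match:
  110.221.90.224/30 (110.221.90.224 - 110.221.90.227) does not contain 110.221.90.242
  110.221.90.248/30 (110.221.90.248 - 110.221.90.251) does not contain 110.221.90.242
  110.221.91.0/24 (110.221.91.0 - 110.221.91.255) does not contain 110.221.90.242
  110.221.88.0/23 (110.221.88.0 - 110.221.89.255) does not contain 110.221.90.242
  110.221.120.0/21 (110.221.120.0 - 110.221.127.255) does not contain 110.221.90.242
Longest matching prefix is /17 -> next hop 163.103.133.149.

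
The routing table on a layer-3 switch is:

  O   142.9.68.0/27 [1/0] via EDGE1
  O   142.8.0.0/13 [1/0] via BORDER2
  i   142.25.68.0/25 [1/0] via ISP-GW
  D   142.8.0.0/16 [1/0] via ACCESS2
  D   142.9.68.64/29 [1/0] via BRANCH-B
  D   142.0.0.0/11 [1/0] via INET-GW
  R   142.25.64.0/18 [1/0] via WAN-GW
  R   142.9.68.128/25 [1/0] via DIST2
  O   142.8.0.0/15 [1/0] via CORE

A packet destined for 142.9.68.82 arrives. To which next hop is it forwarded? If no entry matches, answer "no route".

CORE

Routes whose prefix contains 142.9.68.82:
  142.0.0.0/11 (142.0.0.0 - 142.31.255.255) -> INET-GW
  142.8.0.0/13 (142.8.0.0 - 142.15.255.255) -> BORDER2
  142.8.0.0/15 (142.8.0.0 - 142.9.255.255) -> CORE
More-specific entries that do NOT match:
  142.9.68.64/29 (142.9.68.64 - 142.9.68.71) does not contain 142.9.68.82
  142.9.68.0/27 (142.9.68.0 - 142.9.68.31) does not contain 142.9.68.82
  142.25.68.0/25 (142.25.68.0 - 142.25.68.127) does not contain 142.9.68.82
  142.9.68.128/25 (142.9.68.128 - 142.9.68.255) does not contain 142.9.68.82
  142.25.64.0/18 (142.25.64.0 - 142.25.127.255) does not contain 142.9.68.82
  142.8.0.0/16 (142.8.0.0 - 142.8.255.255) does not contain 142.9.68.82
Longest matching prefix is /15 -> next hop CORE.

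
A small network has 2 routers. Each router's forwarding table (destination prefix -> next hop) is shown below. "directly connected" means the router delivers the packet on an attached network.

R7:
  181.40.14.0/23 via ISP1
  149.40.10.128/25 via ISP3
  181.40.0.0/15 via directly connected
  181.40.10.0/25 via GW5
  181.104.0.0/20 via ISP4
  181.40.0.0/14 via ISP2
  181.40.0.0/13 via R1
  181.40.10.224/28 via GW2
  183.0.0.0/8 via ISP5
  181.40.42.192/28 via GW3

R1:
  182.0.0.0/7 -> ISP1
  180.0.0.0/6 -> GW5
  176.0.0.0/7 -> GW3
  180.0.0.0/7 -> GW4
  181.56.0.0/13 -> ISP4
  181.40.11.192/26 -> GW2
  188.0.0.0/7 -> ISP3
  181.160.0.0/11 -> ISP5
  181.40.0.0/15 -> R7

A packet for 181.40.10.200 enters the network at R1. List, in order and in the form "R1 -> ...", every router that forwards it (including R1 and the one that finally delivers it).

At R1: longest match for 181.40.10.200 is 181.40.0.0/15 -> R7
At R7: longest match for 181.40.10.200 is 181.40.0.0/15 -> directly connected

R1 -> R7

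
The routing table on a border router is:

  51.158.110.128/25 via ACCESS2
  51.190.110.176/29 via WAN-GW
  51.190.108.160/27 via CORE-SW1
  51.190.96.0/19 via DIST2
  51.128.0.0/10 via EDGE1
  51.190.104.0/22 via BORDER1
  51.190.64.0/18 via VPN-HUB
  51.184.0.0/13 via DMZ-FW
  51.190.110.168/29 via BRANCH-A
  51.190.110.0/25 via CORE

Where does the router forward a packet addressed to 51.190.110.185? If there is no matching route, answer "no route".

Routes whose prefix contains 51.190.110.185:
  51.128.0.0/10 (51.128.0.0 - 51.191.255.255) -> EDGE1
  51.184.0.0/13 (51.184.0.0 - 51.191.255.255) -> DMZ-FW
  51.190.64.0/18 (51.190.64.0 - 51.190.127.255) -> VPN-HUB
  51.190.96.0/19 (51.190.96.0 - 51.190.127.255) -> DIST2
More-specific entries that do NOT match:
  51.190.110.176/29 (51.190.110.176 - 51.190.110.183) does not contain 51.190.110.185
  51.190.110.168/29 (51.190.110.168 - 51.190.110.175) does not contain 51.190.110.185
  51.190.108.160/27 (51.190.108.160 - 51.190.108.191) does not contain 51.190.110.185
  51.158.110.128/25 (51.158.110.128 - 51.158.110.255) does not contain 51.190.110.185
  51.190.110.0/25 (51.190.110.0 - 51.190.110.127) does not contain 51.190.110.185
  51.190.104.0/22 (51.190.104.0 - 51.190.107.255) does not contain 51.190.110.185
Longest matching prefix is /19 -> next hop DIST2.

DIST2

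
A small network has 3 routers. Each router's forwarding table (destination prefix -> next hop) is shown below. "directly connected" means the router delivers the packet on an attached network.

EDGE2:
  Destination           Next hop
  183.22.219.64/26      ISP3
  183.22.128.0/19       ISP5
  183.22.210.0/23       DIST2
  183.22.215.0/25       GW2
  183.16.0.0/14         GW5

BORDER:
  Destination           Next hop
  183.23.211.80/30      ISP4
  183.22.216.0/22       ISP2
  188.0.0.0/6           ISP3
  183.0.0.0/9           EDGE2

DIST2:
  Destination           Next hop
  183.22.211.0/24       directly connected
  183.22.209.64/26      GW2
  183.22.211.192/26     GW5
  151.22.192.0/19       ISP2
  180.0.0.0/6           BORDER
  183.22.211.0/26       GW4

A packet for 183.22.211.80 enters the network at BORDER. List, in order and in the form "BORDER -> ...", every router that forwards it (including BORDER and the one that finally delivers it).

At BORDER: longest match for 183.22.211.80 is 183.0.0.0/9 -> EDGE2
At EDGE2: longest match for 183.22.211.80 is 183.22.210.0/23 -> DIST2
At DIST2: longest match for 183.22.211.80 is 183.22.211.0/24 -> directly connected

BORDER -> EDGE2 -> DIST2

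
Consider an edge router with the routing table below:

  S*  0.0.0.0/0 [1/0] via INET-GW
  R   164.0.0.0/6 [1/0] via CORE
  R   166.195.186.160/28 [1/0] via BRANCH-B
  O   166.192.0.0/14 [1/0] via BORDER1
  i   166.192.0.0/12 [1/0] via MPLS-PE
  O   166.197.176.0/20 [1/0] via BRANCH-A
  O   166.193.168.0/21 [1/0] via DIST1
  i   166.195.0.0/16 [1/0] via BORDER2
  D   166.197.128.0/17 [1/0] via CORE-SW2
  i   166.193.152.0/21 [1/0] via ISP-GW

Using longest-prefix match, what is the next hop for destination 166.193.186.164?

BORDER1

Routes whose prefix contains 166.193.186.164:
  0.0.0.0/0 (default, matches everything) -> INET-GW
  164.0.0.0/6 (164.0.0.0 - 167.255.255.255) -> CORE
  166.192.0.0/12 (166.192.0.0 - 166.207.255.255) -> MPLS-PE
  166.192.0.0/14 (166.192.0.0 - 166.195.255.255) -> BORDER1
More-specific entries that do NOT match:
  166.195.186.160/28 (166.195.186.160 - 166.195.186.175) does not contain 166.193.186.164
  166.193.168.0/21 (166.193.168.0 - 166.193.175.255) does not contain 166.193.186.164
  166.193.152.0/21 (166.193.152.0 - 166.193.159.255) does not contain 166.193.186.164
  166.197.176.0/20 (166.197.176.0 - 166.197.191.255) does not contain 166.193.186.164
  166.197.128.0/17 (166.197.128.0 - 166.197.255.255) does not contain 166.193.186.164
  166.195.0.0/16 (166.195.0.0 - 166.195.255.255) does not contain 166.193.186.164
Longest matching prefix is /14 -> next hop BORDER1.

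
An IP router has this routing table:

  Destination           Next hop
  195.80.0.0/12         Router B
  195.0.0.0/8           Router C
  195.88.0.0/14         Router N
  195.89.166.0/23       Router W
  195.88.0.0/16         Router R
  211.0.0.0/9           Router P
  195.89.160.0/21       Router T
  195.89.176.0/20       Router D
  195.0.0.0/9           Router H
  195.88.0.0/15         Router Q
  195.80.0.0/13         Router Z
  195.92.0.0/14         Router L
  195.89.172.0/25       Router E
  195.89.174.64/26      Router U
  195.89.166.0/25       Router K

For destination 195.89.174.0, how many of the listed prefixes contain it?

5

Prefixes containing 195.89.174.0:
  195.0.0.0/8 (195.0.0.0 - 195.255.255.255)
  195.0.0.0/9 (195.0.0.0 - 195.127.255.255)
  195.80.0.0/12 (195.80.0.0 - 195.95.255.255)
  195.88.0.0/14 (195.88.0.0 - 195.91.255.255)
  195.88.0.0/15 (195.88.0.0 - 195.89.255.255)
Total matching entries: 5.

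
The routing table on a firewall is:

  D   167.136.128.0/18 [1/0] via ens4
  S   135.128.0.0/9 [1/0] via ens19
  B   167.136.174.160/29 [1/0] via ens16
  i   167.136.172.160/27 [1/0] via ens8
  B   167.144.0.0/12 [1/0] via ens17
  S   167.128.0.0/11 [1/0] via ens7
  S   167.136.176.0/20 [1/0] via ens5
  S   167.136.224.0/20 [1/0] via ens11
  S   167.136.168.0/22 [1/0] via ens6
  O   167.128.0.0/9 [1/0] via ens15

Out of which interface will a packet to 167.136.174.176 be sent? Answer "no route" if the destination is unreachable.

ens4

Routes whose prefix contains 167.136.174.176:
  167.128.0.0/9 (167.128.0.0 - 167.255.255.255) -> ens15
  167.128.0.0/11 (167.128.0.0 - 167.159.255.255) -> ens7
  167.136.128.0/18 (167.136.128.0 - 167.136.191.255) -> ens4
More-specific entries that do NOT match:
  167.136.174.160/29 (167.136.174.160 - 167.136.174.167) does not contain 167.136.174.176
  167.136.172.160/27 (167.136.172.160 - 167.136.172.191) does not contain 167.136.174.176
  167.136.168.0/22 (167.136.168.0 - 167.136.171.255) does not contain 167.136.174.176
  167.136.176.0/20 (167.136.176.0 - 167.136.191.255) does not contain 167.136.174.176
  167.136.224.0/20 (167.136.224.0 - 167.136.239.255) does not contain 167.136.174.176
Longest matching prefix is /18 -> interface ens4.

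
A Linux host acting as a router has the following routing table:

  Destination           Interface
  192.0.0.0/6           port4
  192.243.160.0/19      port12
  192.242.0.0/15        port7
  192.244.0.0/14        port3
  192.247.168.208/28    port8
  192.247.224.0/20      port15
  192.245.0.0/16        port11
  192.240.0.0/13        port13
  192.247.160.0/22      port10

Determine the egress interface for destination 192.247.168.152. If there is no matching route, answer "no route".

port3

Routes whose prefix contains 192.247.168.152:
  192.0.0.0/6 (192.0.0.0 - 195.255.255.255) -> port4
  192.240.0.0/13 (192.240.0.0 - 192.247.255.255) -> port13
  192.244.0.0/14 (192.244.0.0 - 192.247.255.255) -> port3
More-specific entries that do NOT match:
  192.247.168.208/28 (192.247.168.208 - 192.247.168.223) does not contain 192.247.168.152
  192.247.160.0/22 (192.247.160.0 - 192.247.163.255) does not contain 192.247.168.152
  192.247.224.0/20 (192.247.224.0 - 192.247.239.255) does not contain 192.247.168.152
  192.243.160.0/19 (192.243.160.0 - 192.243.191.255) does not contain 192.247.168.152
  192.245.0.0/16 (192.245.0.0 - 192.245.255.255) does not contain 192.247.168.152
  192.242.0.0/15 (192.242.0.0 - 192.243.255.255) does not contain 192.247.168.152
Longest matching prefix is /14 -> interface port3.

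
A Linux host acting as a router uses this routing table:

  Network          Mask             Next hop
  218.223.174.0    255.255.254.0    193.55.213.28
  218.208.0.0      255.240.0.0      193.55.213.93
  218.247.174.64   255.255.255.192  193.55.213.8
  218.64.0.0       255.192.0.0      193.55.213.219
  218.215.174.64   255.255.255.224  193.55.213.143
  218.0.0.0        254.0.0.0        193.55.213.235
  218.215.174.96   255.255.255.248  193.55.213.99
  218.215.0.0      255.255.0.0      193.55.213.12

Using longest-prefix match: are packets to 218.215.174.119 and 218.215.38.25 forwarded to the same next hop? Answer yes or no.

218.215.174.119: longest match 218.215.0.0/16 -> 193.55.213.12
218.215.38.25: longest match 218.215.0.0/16 -> 193.55.213.12

yes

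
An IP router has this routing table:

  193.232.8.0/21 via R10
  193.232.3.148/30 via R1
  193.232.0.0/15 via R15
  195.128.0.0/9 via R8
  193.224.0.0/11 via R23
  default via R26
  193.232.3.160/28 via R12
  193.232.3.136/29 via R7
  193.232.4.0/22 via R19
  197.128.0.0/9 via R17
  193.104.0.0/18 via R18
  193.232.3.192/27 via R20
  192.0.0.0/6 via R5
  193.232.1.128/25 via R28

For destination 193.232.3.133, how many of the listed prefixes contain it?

4

Prefixes containing 193.232.3.133:
  0.0.0.0/0 (default, matches everything)
  192.0.0.0/6 (192.0.0.0 - 195.255.255.255)
  193.224.0.0/11 (193.224.0.0 - 193.255.255.255)
  193.232.0.0/15 (193.232.0.0 - 193.233.255.255)
Total matching entries: 4.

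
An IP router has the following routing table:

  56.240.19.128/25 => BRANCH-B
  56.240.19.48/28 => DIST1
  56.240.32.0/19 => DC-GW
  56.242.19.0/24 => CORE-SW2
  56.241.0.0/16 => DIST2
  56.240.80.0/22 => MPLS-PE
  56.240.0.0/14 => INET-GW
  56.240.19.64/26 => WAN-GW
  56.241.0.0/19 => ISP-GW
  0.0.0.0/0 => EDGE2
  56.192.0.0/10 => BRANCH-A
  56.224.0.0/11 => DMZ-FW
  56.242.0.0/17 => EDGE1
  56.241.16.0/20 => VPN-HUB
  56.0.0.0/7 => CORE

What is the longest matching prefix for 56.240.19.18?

56.240.0.0/14

Entries matching 56.240.19.18:
  0.0.0.0/0 (default, matches everything)
  56.0.0.0/7 (56.0.0.0 - 57.255.255.255)
  56.192.0.0/10 (56.192.0.0 - 56.255.255.255)
  56.224.0.0/11 (56.224.0.0 - 56.255.255.255)
  56.240.0.0/14 (56.240.0.0 - 56.243.255.255)
Most specific is 56.240.0.0/14.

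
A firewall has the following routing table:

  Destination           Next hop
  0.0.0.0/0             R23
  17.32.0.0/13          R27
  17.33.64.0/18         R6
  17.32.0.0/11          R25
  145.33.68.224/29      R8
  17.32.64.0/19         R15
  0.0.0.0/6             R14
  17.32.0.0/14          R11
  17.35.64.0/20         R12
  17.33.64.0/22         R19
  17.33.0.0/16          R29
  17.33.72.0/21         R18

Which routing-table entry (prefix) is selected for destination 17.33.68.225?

Entries matching 17.33.68.225:
  0.0.0.0/0 (default, matches everything)
  17.32.0.0/11 (17.32.0.0 - 17.63.255.255)
  17.32.0.0/13 (17.32.0.0 - 17.39.255.255)
  17.32.0.0/14 (17.32.0.0 - 17.35.255.255)
  17.33.0.0/16 (17.33.0.0 - 17.33.255.255)
  17.33.64.0/18 (17.33.64.0 - 17.33.127.255)
Most specific is 17.33.64.0/18.

17.33.64.0/18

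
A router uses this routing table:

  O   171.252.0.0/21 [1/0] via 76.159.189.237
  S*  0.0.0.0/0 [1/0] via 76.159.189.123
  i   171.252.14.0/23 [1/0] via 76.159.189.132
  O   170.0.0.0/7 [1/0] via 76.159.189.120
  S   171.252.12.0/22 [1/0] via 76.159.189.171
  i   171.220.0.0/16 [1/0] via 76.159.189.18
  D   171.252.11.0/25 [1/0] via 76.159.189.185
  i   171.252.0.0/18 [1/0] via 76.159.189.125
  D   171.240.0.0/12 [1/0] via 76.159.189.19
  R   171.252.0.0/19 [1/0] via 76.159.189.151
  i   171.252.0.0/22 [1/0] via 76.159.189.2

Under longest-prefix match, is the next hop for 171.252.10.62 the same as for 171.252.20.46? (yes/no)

171.252.10.62: longest match 171.252.0.0/19 -> 76.159.189.151
171.252.20.46: longest match 171.252.0.0/19 -> 76.159.189.151

yes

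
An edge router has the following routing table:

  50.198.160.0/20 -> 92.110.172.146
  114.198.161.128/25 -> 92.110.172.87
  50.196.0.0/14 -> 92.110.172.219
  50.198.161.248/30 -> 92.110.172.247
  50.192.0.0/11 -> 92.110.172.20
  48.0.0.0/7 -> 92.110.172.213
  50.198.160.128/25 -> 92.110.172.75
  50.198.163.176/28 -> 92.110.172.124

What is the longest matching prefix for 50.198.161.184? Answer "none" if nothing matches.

50.198.160.0/20

Entries matching 50.198.161.184:
  50.192.0.0/11 (50.192.0.0 - 50.223.255.255)
  50.196.0.0/14 (50.196.0.0 - 50.199.255.255)
  50.198.160.0/20 (50.198.160.0 - 50.198.175.255)
Most specific is 50.198.160.0/20.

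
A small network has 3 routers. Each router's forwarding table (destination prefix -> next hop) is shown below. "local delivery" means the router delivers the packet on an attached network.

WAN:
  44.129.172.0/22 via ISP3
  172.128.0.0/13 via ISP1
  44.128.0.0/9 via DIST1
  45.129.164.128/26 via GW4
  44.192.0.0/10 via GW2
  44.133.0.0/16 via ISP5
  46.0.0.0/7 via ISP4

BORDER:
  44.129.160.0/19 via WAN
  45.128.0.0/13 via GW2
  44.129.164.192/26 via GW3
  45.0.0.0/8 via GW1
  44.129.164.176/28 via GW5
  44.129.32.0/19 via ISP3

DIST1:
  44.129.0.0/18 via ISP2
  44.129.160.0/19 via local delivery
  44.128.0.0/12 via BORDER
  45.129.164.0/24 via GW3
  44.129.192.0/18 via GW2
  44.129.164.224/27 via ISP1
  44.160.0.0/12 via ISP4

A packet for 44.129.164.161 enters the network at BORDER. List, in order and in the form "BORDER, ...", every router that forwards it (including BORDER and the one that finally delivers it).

BORDER, WAN, DIST1

At BORDER: longest match for 44.129.164.161 is 44.129.160.0/19 -> WAN
At WAN: longest match for 44.129.164.161 is 44.128.0.0/9 -> DIST1
At DIST1: longest match for 44.129.164.161 is 44.129.160.0/19 -> local delivery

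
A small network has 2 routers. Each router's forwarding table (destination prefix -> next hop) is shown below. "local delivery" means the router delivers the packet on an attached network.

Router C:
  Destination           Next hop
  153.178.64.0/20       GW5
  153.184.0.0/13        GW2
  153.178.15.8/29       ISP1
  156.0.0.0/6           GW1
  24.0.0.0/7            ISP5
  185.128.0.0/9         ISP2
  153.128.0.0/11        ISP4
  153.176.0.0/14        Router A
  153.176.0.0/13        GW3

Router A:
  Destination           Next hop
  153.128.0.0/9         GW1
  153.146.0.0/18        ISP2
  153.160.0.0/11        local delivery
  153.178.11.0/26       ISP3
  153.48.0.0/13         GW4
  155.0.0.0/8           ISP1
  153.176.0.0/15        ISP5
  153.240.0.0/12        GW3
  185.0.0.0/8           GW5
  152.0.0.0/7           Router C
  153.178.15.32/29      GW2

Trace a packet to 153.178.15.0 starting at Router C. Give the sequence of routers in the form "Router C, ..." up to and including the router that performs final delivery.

At Router C: longest match for 153.178.15.0 is 153.176.0.0/14 -> Router A
At Router A: longest match for 153.178.15.0 is 153.160.0.0/11 -> local delivery

Router C, Router A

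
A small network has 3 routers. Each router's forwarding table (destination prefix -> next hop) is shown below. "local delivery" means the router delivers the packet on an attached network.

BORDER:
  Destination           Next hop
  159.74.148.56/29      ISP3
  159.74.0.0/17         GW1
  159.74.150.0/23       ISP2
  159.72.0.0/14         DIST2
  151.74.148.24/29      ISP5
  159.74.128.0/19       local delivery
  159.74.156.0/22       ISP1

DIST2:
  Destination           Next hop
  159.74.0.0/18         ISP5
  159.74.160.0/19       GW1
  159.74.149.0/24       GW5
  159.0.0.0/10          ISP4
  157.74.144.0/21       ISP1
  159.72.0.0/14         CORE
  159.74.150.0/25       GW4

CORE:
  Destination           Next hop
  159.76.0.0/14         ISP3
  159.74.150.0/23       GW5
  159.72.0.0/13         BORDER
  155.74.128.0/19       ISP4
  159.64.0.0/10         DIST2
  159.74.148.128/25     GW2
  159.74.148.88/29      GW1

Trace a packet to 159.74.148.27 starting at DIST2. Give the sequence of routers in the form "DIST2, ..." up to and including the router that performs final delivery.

DIST2, CORE, BORDER

At DIST2: longest match for 159.74.148.27 is 159.72.0.0/14 -> CORE
At CORE: longest match for 159.74.148.27 is 159.72.0.0/13 -> BORDER
At BORDER: longest match for 159.74.148.27 is 159.74.128.0/19 -> local delivery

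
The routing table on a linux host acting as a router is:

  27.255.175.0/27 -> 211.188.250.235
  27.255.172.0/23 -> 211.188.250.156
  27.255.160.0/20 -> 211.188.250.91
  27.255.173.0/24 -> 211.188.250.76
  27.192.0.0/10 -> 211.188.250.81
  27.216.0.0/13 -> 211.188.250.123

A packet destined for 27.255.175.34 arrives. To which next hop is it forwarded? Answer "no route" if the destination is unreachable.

211.188.250.91

Routes whose prefix contains 27.255.175.34:
  27.192.0.0/10 (27.192.0.0 - 27.255.255.255) -> 211.188.250.81
  27.255.160.0/20 (27.255.160.0 - 27.255.175.255) -> 211.188.250.91
More-specific entries that do NOT match:
  27.255.175.0/27 (27.255.175.0 - 27.255.175.31) does not contain 27.255.175.34
  27.255.173.0/24 (27.255.173.0 - 27.255.173.255) does not contain 27.255.175.34
  27.255.172.0/23 (27.255.172.0 - 27.255.173.255) does not contain 27.255.175.34
Longest matching prefix is /20 -> next hop 211.188.250.91.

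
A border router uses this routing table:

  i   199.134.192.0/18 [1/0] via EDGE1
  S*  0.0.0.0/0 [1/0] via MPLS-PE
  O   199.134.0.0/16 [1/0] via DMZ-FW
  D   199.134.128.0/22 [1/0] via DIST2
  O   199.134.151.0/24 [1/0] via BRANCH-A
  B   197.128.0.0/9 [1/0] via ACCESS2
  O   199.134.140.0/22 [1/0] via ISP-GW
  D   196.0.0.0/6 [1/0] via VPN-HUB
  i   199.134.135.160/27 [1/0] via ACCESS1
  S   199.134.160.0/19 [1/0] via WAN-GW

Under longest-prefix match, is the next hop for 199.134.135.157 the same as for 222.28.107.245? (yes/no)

199.134.135.157: longest match 199.134.0.0/16 -> DMZ-FW
222.28.107.245: longest match 0.0.0.0/0 -> MPLS-PE

no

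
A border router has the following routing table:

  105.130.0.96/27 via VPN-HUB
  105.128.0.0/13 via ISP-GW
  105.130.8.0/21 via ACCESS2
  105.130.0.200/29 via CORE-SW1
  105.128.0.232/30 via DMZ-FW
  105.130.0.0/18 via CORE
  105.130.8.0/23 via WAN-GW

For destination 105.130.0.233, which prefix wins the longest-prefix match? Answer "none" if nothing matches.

105.130.0.0/18

Entries matching 105.130.0.233:
  105.128.0.0/13 (105.128.0.0 - 105.135.255.255)
  105.130.0.0/18 (105.130.0.0 - 105.130.63.255)
Most specific is 105.130.0.0/18.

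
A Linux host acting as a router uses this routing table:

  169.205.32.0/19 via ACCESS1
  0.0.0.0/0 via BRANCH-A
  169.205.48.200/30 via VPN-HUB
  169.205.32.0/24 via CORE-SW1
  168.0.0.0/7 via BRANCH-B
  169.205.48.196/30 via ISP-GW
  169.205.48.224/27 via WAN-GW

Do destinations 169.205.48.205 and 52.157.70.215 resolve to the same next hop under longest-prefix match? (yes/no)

no

169.205.48.205: longest match 169.205.32.0/19 -> ACCESS1
52.157.70.215: longest match 0.0.0.0/0 -> BRANCH-A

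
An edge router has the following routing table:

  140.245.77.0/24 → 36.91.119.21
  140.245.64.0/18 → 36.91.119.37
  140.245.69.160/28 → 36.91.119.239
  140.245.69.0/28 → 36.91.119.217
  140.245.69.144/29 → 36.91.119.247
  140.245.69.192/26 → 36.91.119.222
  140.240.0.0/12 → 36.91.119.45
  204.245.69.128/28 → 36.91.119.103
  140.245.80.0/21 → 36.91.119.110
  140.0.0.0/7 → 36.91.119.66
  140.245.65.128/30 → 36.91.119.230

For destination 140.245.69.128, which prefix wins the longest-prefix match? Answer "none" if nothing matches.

Entries matching 140.245.69.128:
  140.0.0.0/7 (140.0.0.0 - 141.255.255.255)
  140.240.0.0/12 (140.240.0.0 - 140.255.255.255)
  140.245.64.0/18 (140.245.64.0 - 140.245.127.255)
Most specific is 140.245.64.0/18.

140.245.64.0/18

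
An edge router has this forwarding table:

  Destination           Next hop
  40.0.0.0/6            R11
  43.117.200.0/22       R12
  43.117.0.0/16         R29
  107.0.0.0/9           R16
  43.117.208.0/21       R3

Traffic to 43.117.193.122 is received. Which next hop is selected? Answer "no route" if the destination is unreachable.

R29

Routes whose prefix contains 43.117.193.122:
  40.0.0.0/6 (40.0.0.0 - 43.255.255.255) -> R11
  43.117.0.0/16 (43.117.0.0 - 43.117.255.255) -> R29
More-specific entries that do NOT match:
  43.117.200.0/22 (43.117.200.0 - 43.117.203.255) does not contain 43.117.193.122
  43.117.208.0/21 (43.117.208.0 - 43.117.215.255) does not contain 43.117.193.122
Longest matching prefix is /16 -> next hop R29.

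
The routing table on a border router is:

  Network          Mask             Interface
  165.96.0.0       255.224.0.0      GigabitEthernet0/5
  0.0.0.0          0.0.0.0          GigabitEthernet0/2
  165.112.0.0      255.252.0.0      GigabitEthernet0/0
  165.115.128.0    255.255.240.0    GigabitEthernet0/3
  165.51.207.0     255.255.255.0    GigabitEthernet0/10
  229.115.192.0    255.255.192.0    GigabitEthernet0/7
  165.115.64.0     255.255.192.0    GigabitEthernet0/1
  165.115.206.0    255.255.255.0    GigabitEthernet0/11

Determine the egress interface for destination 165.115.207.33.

Routes whose prefix contains 165.115.207.33:
  0.0.0.0/0 (default, matches everything) -> GigabitEthernet0/2
  165.96.0.0/11 (165.96.0.0 - 165.127.255.255) -> GigabitEthernet0/5
  165.112.0.0/14 (165.112.0.0 - 165.115.255.255) -> GigabitEthernet0/0
More-specific entries that do NOT match:
  165.51.207.0/24 (165.51.207.0 - 165.51.207.255) does not contain 165.115.207.33
  165.115.206.0/24 (165.115.206.0 - 165.115.206.255) does not contain 165.115.207.33
  165.115.128.0/20 (165.115.128.0 - 165.115.143.255) does not contain 165.115.207.33
  229.115.192.0/18 (229.115.192.0 - 229.115.255.255) does not contain 165.115.207.33
  165.115.64.0/18 (165.115.64.0 - 165.115.127.255) does not contain 165.115.207.33
Longest matching prefix is /14 -> interface GigabitEthernet0/0.

GigabitEthernet0/0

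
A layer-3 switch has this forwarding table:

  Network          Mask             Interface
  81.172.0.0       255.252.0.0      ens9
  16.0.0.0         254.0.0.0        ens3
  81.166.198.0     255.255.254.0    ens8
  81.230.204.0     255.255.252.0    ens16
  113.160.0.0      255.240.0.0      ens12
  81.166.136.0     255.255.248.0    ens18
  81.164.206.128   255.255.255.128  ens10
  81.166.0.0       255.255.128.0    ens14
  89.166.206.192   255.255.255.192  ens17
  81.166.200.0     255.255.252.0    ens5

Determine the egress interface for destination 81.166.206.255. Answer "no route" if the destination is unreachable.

No entry's prefix contains 81.166.206.255; there is no default route.

no route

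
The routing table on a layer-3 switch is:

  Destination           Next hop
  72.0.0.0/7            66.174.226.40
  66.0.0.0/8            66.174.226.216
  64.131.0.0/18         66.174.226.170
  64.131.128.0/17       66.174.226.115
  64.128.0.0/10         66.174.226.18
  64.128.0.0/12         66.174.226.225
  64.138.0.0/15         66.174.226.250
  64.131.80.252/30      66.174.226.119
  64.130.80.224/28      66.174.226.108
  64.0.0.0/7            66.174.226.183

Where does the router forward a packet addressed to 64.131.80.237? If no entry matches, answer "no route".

Routes whose prefix contains 64.131.80.237:
  64.0.0.0/7 (64.0.0.0 - 65.255.255.255) -> 66.174.226.183
  64.128.0.0/10 (64.128.0.0 - 64.191.255.255) -> 66.174.226.18
  64.128.0.0/12 (64.128.0.0 - 64.143.255.255) -> 66.174.226.225
More-specific entries that do NOT match:
  64.131.80.252/30 (64.131.80.252 - 64.131.80.255) does not contain 64.131.80.237
  64.130.80.224/28 (64.130.80.224 - 64.130.80.239) does not contain 64.131.80.237
  64.131.0.0/18 (64.131.0.0 - 64.131.63.255) does not contain 64.131.80.237
  64.131.128.0/17 (64.131.128.0 - 64.131.255.255) does not contain 64.131.80.237
  64.138.0.0/15 (64.138.0.0 - 64.139.255.255) does not contain 64.131.80.237
Longest matching prefix is /12 -> next hop 66.174.226.225.

66.174.226.225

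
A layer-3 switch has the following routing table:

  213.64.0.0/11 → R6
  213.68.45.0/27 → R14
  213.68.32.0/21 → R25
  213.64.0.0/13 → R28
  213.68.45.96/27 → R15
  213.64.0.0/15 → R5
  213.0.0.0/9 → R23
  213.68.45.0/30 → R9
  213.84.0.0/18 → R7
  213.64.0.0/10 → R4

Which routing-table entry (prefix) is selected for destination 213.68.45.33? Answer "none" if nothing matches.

Entries matching 213.68.45.33:
  213.0.0.0/9 (213.0.0.0 - 213.127.255.255)
  213.64.0.0/10 (213.64.0.0 - 213.127.255.255)
  213.64.0.0/11 (213.64.0.0 - 213.95.255.255)
  213.64.0.0/13 (213.64.0.0 - 213.71.255.255)
Most specific is 213.64.0.0/13.

213.64.0.0/13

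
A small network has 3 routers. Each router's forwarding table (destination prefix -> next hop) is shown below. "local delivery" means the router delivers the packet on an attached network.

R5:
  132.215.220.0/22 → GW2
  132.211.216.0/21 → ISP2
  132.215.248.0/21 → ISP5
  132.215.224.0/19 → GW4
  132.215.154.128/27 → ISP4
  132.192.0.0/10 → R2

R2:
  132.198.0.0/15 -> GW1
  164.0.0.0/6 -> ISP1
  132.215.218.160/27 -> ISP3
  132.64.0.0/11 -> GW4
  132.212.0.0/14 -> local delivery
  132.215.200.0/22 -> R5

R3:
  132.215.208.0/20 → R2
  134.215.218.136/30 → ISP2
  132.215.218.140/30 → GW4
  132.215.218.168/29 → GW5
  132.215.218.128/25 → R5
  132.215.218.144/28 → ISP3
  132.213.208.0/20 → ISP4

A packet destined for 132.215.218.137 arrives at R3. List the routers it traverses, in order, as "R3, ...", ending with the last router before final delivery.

R3, R5, R2

At R3: longest match for 132.215.218.137 is 132.215.218.128/25 -> R5
At R5: longest match for 132.215.218.137 is 132.192.0.0/10 -> R2
At R2: longest match for 132.215.218.137 is 132.212.0.0/14 -> local delivery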